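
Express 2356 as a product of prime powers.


2356 / 2 = 1178
1178 / 2 = 589
589 / 19 = 31
31 / 31 = 1
2356 = 2^2 × 19 × 31


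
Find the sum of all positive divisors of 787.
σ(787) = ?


Divisors of 787: 1, 787
Sum = 1 + 787 = 788

σ(787) = 788


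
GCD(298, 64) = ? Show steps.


298 = 4 * 64 + 42
64 = 1 * 42 + 22
42 = 1 * 22 + 20
22 = 1 * 20 + 2
20 = 10 * 2 + 0
GCD = 2


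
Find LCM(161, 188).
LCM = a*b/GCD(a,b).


GCD(161, 188) = 1
LCM = 161*188/1 = 30268/1 = 30268

LCM = 30268


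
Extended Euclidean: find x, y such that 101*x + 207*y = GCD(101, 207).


Tabular extended Euclidean (each row: r = 101*s + 207*t):
r=101, s=1, t=0
r=207, s=0, t=1
q=0: r=101, s=1, t=0   [101*(1) + 207*(0) = 101]
q=2: r=5, s=-2, t=1   [101*(-2) + 207*(1) = 5]
q=20: r=1, s=41, t=-20   [101*(41) + 207*(-20) = 1]
q=5: r=0, s=-207, t=101   [101*(-207) + 207*(101) = 0]
GCD = 1; from the row with r=1: x=41, y=-20
Check: 101*(41) + 207*(-20) = 4141 - 4140 = 1

GCD = 1, x = 41, y = -20


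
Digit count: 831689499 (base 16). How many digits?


831689499 in base 16 = 3192931B
Number of digits = 8

8 digits (base 16)


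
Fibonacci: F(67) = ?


Sequence: 1, 1, 2, 3, 5, 8, 13, 21, 34, 55, 89, 144, 233, 377, 610, 987, 1597, 2584, 4181, 6765, 10946, 17711, 28657, 46368, 75025, 121393, 196418, 317811, 514229, 832040, 1346269, 2178309, 3524578, 5702887, 9227465, 14930352, 24157817, 39088169, 63245986, 102334155, 165580141, 267914296, 433494437, 701408733, 1134903170, 1836311903, 2971215073, 4807526976, 7778742049, 12586269025, 20365011074, 32951280099, 53316291173, 86267571272, 139583862445, 225851433717, 365435296162, 591286729879, 956722026041, 1548008755920, 2504730781961, 4052739537881, 6557470319842, 10610209857723, 17167680177565, 27777890035288, 44945570212853
F(67) = 44945570212853


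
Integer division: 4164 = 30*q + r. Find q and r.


4164 = 30 * 138 + 24
Check: 4140 + 24 = 4164

q = 138, r = 24


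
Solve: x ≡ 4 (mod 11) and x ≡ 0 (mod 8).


M = 11*8 = 88
M1 = M/11 = 8, M2 = M/8 = 11
M1^(-1) mod 11 = 7, M2^(-1) mod 8 = 3
x = 4*8*7 + 0*11*3 = 224
224 mod 88 = 48
Check: 48 mod 11 = 4 ✓, 48 mod 8 = 0 ✓

x ≡ 48 (mod 88)


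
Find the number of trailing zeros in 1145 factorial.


floor(1145/5) = 229
floor(1145/25) = 45
floor(1145/125) = 9
floor(1145/625) = 1
Total = 284

284 trailing zeros


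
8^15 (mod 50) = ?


8^1 mod 50 = 8
8^2 mod 50 = 14
8^3 mod 50 = 12
8^4 mod 50 = 46
8^5 mod 50 = 18
8^6 mod 50 = 44
8^7 mod 50 = 2
8^8 mod 50 = 16
8^9 mod 50 = 28
8^10 mod 50 = 24
8^11 mod 50 = 42
8^12 mod 50 = 36
8^13 mod 50 = 38
8^14 mod 50 = 4
8^15 mod 50 = 32


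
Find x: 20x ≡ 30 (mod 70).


GCD(20, 70) = 10 divides 30
Divide: 2x ≡ 3 (mod 7)
x ≡ 5 (mod 7)


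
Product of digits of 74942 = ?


7 × 4 × 9 × 4 × 2 = 2016


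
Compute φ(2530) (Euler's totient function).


2530 = 2 × 5 × 11 × 23
Prime factors: 2, 5, 11, 23
φ(2530) = 2530 × (1-1/2) × (1-1/5) × (1-1/11) × (1-1/23)
= 2530 × 1/2 × 4/5 × 10/11 × 22/23 = 880

φ(2530) = 880


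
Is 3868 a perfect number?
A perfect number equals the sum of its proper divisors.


Proper divisors of 3868: 1, 2, 4, 967, 1934
Sum = 1 + 2 + 4 + 967 + 1934 = 2908

No, 3868 is not perfect (2908 ≠ 3868)


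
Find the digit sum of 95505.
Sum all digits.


9 + 5 + 5 + 0 + 5 = 24


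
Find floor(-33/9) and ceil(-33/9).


-33/9 = -3.6667
floor = -4
ceil = -3

floor = -4, ceil = -3


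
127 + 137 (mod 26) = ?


127 + 137 = 264
264 mod 26 = 4


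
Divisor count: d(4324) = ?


4324 = 2^2 × 23^1 × 47^1
d(4324) = (2+1) × (1+1) × (1+1) = 12

12 divisors


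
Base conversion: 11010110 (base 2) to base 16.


11010110 (base 2) = 214 (decimal)
214 (decimal) = D6 (base 16)


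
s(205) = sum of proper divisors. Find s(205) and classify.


Proper divisors: 1, 5, 41
Sum = 1 + 5 + 41 = 47
47 < 205 → deficient

s(205) = 47 (deficient)


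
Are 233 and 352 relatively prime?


Euclidean algorithm:
352 = 1 * 233 + 119
233 = 1 * 119 + 114
119 = 1 * 114 + 5
114 = 22 * 5 + 4
5 = 1 * 4 + 1
4 = 4 * 1 + 0
GCD(233, 352) = 1

Yes, coprime (GCD = 1)


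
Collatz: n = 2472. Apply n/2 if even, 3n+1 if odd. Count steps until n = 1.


2472 → 1236 → 618 → 309 → 928 → 464 → 232 → 116 → 58 → 29 → 88 → 44 → 22 → 11 → 34 → 17 → 52 → 26 → 13 → 40 → 20 → 10 → 5 → 16 → 8 → 4 → 2 → 1
Total steps = 27

27 steps


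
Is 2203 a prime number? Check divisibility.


Check divisors up to sqrt(2203) = 46.9361
No divisors found.
2203 is prime.

Yes, 2203 is prime


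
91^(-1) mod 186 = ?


Use the extended Euclidean algorithm on (186, 91); each row r = 186*s + 91*t:
r=186, s=1, t=0
r=91, s=0, t=1
q=2: r=4, s=1, t=-2   [186*(1) + 91*(-2) = 4]
q=22: r=3, s=-22, t=45   [186*(-22) + 91*(45) = 3]
q=1: r=1, s=23, t=-47   [186*(23) + 91*(-47) = 1]
q=3: r=0, s=-91, t=186   [186*(-91) + 91*(186) = 0]
GCD = 1 with t = -47, so 91*(-47) ≡ 1 (mod 186)
Inverse = -47 mod 186 = 139
Check: 91 * 139 = 12649 ≡ 1 (mod 186)

91^(-1) ≡ 139 (mod 186)


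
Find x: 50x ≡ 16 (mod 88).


GCD(50, 88) = 2 divides 16
Divide: 25x ≡ 8 (mod 44)
x ≡ 32 (mod 44)


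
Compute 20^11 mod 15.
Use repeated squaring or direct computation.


20^1 mod 15 = 5
20^2 mod 15 = 10
20^3 mod 15 = 5
20^4 mod 15 = 10
20^5 mod 15 = 5
20^6 mod 15 = 10
20^7 mod 15 = 5
20^8 mod 15 = 10
20^9 mod 15 = 5
20^10 mod 15 = 10
20^11 mod 15 = 5


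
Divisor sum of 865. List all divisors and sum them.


Divisors of 865: 1, 5, 173, 865
Sum = 1 + 5 + 173 + 865 = 1044

σ(865) = 1044


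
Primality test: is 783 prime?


783 / 3 = 261 (exact division)
783 is NOT prime.

No, 783 is not prime


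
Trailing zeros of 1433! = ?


floor(1433/5) = 286
floor(1433/25) = 57
floor(1433/125) = 11
floor(1433/625) = 2
Total = 356

356 trailing zeros


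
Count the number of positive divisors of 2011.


2011 = 2011^1
d(2011) = (1+1) = 2

2 divisors


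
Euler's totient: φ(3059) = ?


3059 = 7 × 19 × 23
Prime factors: 7, 19, 23
φ(3059) = 3059 × (1-1/7) × (1-1/19) × (1-1/23)
= 3059 × 6/7 × 18/19 × 22/23 = 2376

φ(3059) = 2376


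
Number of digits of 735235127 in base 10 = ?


735235127 has 9 digits in base 10
floor(log10(735235127)) + 1 = floor(8.8664) + 1 = 9

9 digits (base 10)


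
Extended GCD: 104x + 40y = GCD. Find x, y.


Tabular extended Euclidean (each row: r = 104*s + 40*t):
r=104, s=1, t=0
r=40, s=0, t=1
q=2: r=24, s=1, t=-2   [104*(1) + 40*(-2) = 24]
q=1: r=16, s=-1, t=3   [104*(-1) + 40*(3) = 16]
q=1: r=8, s=2, t=-5   [104*(2) + 40*(-5) = 8]
q=2: r=0, s=-5, t=13   [104*(-5) + 40*(13) = 0]
GCD = 8; from the row with r=8: x=2, y=-5
Check: 104*(2) + 40*(-5) = 208 - 200 = 8

GCD = 8, x = 2, y = -5


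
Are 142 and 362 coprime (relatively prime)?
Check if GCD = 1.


Euclidean algorithm:
362 = 2 * 142 + 78
142 = 1 * 78 + 64
78 = 1 * 64 + 14
64 = 4 * 14 + 8
14 = 1 * 8 + 6
8 = 1 * 6 + 2
6 = 3 * 2 + 0
GCD(142, 362) = 2

No, not coprime (GCD = 2)


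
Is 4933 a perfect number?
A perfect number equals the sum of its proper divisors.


Proper divisors of 4933: 1
Sum = 1 = 1

No, 4933 is not perfect (1 ≠ 4933)


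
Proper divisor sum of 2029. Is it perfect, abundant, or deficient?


Proper divisors: 1
Sum = 1 = 1
1 < 2029 → deficient

s(2029) = 1 (deficient)


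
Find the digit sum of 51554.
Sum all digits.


5 + 1 + 5 + 5 + 4 = 20


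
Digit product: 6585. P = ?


6 × 5 × 8 × 5 = 1200


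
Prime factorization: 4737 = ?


4737 / 3 = 1579
1579 / 1579 = 1
4737 = 3 × 1579


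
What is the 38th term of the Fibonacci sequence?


Sequence: 1, 1, 2, 3, 5, 8, 13, 21, 34, 55, 89, 144, 233, 377, 610, 987, 1597, 2584, 4181, 6765, 10946, 17711, 28657, 46368, 75025, 121393, 196418, 317811, 514229, 832040, 1346269, 2178309, 3524578, 5702887, 9227465, 14930352, 24157817, 39088169
F(38) = 39088169


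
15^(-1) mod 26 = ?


Use the extended Euclidean algorithm on (26, 15); each row r = 26*s + 15*t:
r=26, s=1, t=0
r=15, s=0, t=1
q=1: r=11, s=1, t=-1   [26*(1) + 15*(-1) = 11]
q=1: r=4, s=-1, t=2   [26*(-1) + 15*(2) = 4]
q=2: r=3, s=3, t=-5   [26*(3) + 15*(-5) = 3]
q=1: r=1, s=-4, t=7   [26*(-4) + 15*(7) = 1]
q=3: r=0, s=15, t=-26   [26*(15) + 15*(-26) = 0]
GCD = 1 with t = 7, so 15*(7) ≡ 1 (mod 26)
Inverse = 7 mod 26 = 7
Check: 15 * 7 = 105 ≡ 1 (mod 26)

15^(-1) ≡ 7 (mod 26)


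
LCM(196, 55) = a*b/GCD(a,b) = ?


GCD(196, 55) = 1
LCM = 196*55/1 = 10780/1 = 10780

LCM = 10780


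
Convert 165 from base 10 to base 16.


165 (base 10) = 165 (decimal)
165 (decimal) = A5 (base 16)


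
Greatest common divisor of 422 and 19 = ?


422 = 22 * 19 + 4
19 = 4 * 4 + 3
4 = 1 * 3 + 1
3 = 3 * 1 + 0
GCD = 1


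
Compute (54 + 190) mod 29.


54 + 190 = 244
244 mod 29 = 12


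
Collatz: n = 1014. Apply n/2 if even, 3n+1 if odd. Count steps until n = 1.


1014 → 507 → 1522 → 761 → 2284 → 1142 → 571 → 1714 → 857 → 2572 → 1286 → 643 → 1930 → 965 → 2896 → 1448 → 724 → 362 → 181 → 544 → 272 → 136 → 68 → 34 → 17 → 52 → 26 → 13 → 40 → 20 → 10 → 5 → 16 → 8 → 4 → 2 → 1
Total steps = 36

36 steps


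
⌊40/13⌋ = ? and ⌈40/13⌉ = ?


40/13 = 3.0769
floor = 3
ceil = 4

floor = 3, ceil = 4


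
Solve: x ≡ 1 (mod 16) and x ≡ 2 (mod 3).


M = 16*3 = 48
M1 = M/16 = 3, M2 = M/3 = 16
M1^(-1) mod 16 = 11, M2^(-1) mod 3 = 1
x = 1*3*11 + 2*16*1 = 65
65 mod 48 = 17
Check: 17 mod 16 = 1 ✓, 17 mod 3 = 2 ✓

x ≡ 17 (mod 48)


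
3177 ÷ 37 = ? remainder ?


3177 = 37 * 85 + 32
Check: 3145 + 32 = 3177

q = 85, r = 32


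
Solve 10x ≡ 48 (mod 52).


GCD(10, 52) = 2 divides 48
Divide: 5x ≡ 24 (mod 26)
x ≡ 10 (mod 26)


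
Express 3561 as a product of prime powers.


3561 / 3 = 1187
1187 / 1187 = 1
3561 = 3 × 1187


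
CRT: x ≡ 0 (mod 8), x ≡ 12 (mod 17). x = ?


M = 8*17 = 136
M1 = M/8 = 17, M2 = M/17 = 8
M1^(-1) mod 8 = 1, M2^(-1) mod 17 = 15
x = 0*17*1 + 12*8*15 = 1440
1440 mod 136 = 80
Check: 80 mod 8 = 0 ✓, 80 mod 17 = 12 ✓

x ≡ 80 (mod 136)


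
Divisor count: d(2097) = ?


2097 = 3^2 × 233^1
d(2097) = (2+1) × (1+1) = 6

6 divisors


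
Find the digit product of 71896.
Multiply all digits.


7 × 1 × 8 × 9 × 6 = 3024


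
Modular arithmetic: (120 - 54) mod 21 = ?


120 - 54 = 66
66 mod 21 = 3


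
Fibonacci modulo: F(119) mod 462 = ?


F(k) mod 462 for k=1..119:
1, 1, 2, 3, 5, 8, 13, 21, 34, 55, 89, 144, 233, 377, 148, 63, 211, 274, 23, 297, 320, 155, 13, 168, 181, 349, 68, 417, 23, 440, 1, 441, 442, 421, 401, 360, 299, 197, 34, 231, 265, 34, 299, 333, 170, 41, 211, 252, 1, 253, 254, 45, 299, 344, 181, 63, 244, 307, 89, 396, 23, 419, 442, 399, 379, 316, 233, 87, 320, 407, 265, 210, 13, 223, 236, 459, 233, 230, 1, 231, 232, 1, 233, 234, 5, 239, 244, 21, 265, 286, 89, 375, 2, 377, 379, 294, 211, 43, 254, 297, 89, 386, 13, 399, 412, 349, 299, 186, 23, 209, 232, 441, 211, 190, 401, 129, 68, 197, 265
F(119) mod 462 = 265


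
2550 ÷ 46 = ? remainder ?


2550 = 46 * 55 + 20
Check: 2530 + 20 = 2550

q = 55, r = 20


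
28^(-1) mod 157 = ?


Use the extended Euclidean algorithm on (157, 28); each row r = 157*s + 28*t:
r=157, s=1, t=0
r=28, s=0, t=1
q=5: r=17, s=1, t=-5   [157*(1) + 28*(-5) = 17]
q=1: r=11, s=-1, t=6   [157*(-1) + 28*(6) = 11]
q=1: r=6, s=2, t=-11   [157*(2) + 28*(-11) = 6]
q=1: r=5, s=-3, t=17   [157*(-3) + 28*(17) = 5]
q=1: r=1, s=5, t=-28   [157*(5) + 28*(-28) = 1]
q=5: r=0, s=-28, t=157   [157*(-28) + 28*(157) = 0]
GCD = 1 with t = -28, so 28*(-28) ≡ 1 (mod 157)
Inverse = -28 mod 157 = 129
Check: 28 * 129 = 3612 ≡ 1 (mod 157)

28^(-1) ≡ 129 (mod 157)


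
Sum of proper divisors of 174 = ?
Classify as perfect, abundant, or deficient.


Proper divisors: 1, 2, 3, 6, 29, 58, 87
Sum = 1 + 2 + 3 + 6 + 29 + 58 + 87 = 186
186 > 174 → abundant

s(174) = 186 (abundant)


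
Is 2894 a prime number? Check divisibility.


2894 / 2 = 1447 (exact division)
2894 is NOT prime.

No, 2894 is not prime


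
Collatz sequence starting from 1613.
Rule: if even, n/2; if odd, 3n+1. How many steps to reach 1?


1613 → 4840 → 2420 → 1210 → 605 → 1816 → 908 → 454 → 227 → 682 → 341 → 1024 → 512 → 256 → 128 → 64 → 32 → 16 → 8 → 4 → 2 → 1
Total steps = 21

21 steps


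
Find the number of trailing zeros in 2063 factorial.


floor(2063/5) = 412
floor(2063/25) = 82
floor(2063/125) = 16
floor(2063/625) = 3
Total = 513

513 trailing zeros


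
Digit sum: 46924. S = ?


4 + 6 + 9 + 2 + 4 = 25


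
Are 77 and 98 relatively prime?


Euclidean algorithm:
98 = 1 * 77 + 21
77 = 3 * 21 + 14
21 = 1 * 14 + 7
14 = 2 * 7 + 0
GCD(77, 98) = 7

No, not coprime (GCD = 7)


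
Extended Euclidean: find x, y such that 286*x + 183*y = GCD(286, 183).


Tabular extended Euclidean (each row: r = 286*s + 183*t):
r=286, s=1, t=0
r=183, s=0, t=1
q=1: r=103, s=1, t=-1   [286*(1) + 183*(-1) = 103]
q=1: r=80, s=-1, t=2   [286*(-1) + 183*(2) = 80]
q=1: r=23, s=2, t=-3   [286*(2) + 183*(-3) = 23]
q=3: r=11, s=-7, t=11   [286*(-7) + 183*(11) = 11]
q=2: r=1, s=16, t=-25   [286*(16) + 183*(-25) = 1]
q=11: r=0, s=-183, t=286   [286*(-183) + 183*(286) = 0]
GCD = 1; from the row with r=1: x=16, y=-25
Check: 286*(16) + 183*(-25) = 4576 - 4575 = 1

GCD = 1, x = 16, y = -25


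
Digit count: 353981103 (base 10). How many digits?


353981103 has 9 digits in base 10
floor(log10(353981103)) + 1 = floor(8.5490) + 1 = 9

9 digits (base 10)


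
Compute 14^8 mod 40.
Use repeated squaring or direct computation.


14^1 mod 40 = 14
14^2 mod 40 = 36
14^3 mod 40 = 24
14^4 mod 40 = 16
14^5 mod 40 = 24
14^6 mod 40 = 16
14^7 mod 40 = 24
14^8 mod 40 = 16


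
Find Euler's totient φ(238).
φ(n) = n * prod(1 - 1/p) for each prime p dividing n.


238 = 2 × 7 × 17
Prime factors: 2, 7, 17
φ(238) = 238 × (1-1/2) × (1-1/7) × (1-1/17)
= 238 × 1/2 × 6/7 × 16/17 = 96

φ(238) = 96


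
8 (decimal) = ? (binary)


8 (base 10) = 8 (decimal)
8 (decimal) = 1000 (base 2)


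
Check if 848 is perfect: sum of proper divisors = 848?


Proper divisors of 848: 1, 2, 4, 8, 16, 53, 106, 212, 424
Sum = 1 + 2 + 4 + 8 + 16 + 53 + 106 + 212 + 424 = 826

No, 848 is not perfect (826 ≠ 848)


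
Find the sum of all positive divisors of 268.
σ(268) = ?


Divisors of 268: 1, 2, 4, 67, 134, 268
Sum = 1 + 2 + 4 + 67 + 134 + 268 = 476

σ(268) = 476


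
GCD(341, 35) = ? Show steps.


341 = 9 * 35 + 26
35 = 1 * 26 + 9
26 = 2 * 9 + 8
9 = 1 * 8 + 1
8 = 8 * 1 + 0
GCD = 1


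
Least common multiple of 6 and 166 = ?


GCD(6, 166) = 2
LCM = 6*166/2 = 996/2 = 498

LCM = 498


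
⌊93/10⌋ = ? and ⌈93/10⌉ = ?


93/10 = 9.3000
floor = 9
ceil = 10

floor = 9, ceil = 10


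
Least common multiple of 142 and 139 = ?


GCD(142, 139) = 1
LCM = 142*139/1 = 19738/1 = 19738

LCM = 19738


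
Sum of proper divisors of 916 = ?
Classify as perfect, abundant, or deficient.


Proper divisors: 1, 2, 4, 229, 458
Sum = 1 + 2 + 4 + 229 + 458 = 694
694 < 916 → deficient

s(916) = 694 (deficient)


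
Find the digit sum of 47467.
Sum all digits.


4 + 7 + 4 + 6 + 7 = 28


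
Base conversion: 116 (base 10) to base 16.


116 (base 10) = 116 (decimal)
116 (decimal) = 74 (base 16)


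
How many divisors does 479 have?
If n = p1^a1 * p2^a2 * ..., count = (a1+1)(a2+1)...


479 = 479^1
d(479) = (1+1) = 2

2 divisors


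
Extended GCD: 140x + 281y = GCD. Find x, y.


Tabular extended Euclidean (each row: r = 140*s + 281*t):
r=140, s=1, t=0
r=281, s=0, t=1
q=0: r=140, s=1, t=0   [140*(1) + 281*(0) = 140]
q=2: r=1, s=-2, t=1   [140*(-2) + 281*(1) = 1]
q=140: r=0, s=281, t=-140   [140*(281) + 281*(-140) = 0]
GCD = 1; from the row with r=1: x=-2, y=1
Check: 140*(-2) + 281*(1) = -280 + 281 = 1

GCD = 1, x = -2, y = 1


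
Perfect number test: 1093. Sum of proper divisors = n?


Proper divisors of 1093: 1
Sum = 1 = 1

No, 1093 is not perfect (1 ≠ 1093)


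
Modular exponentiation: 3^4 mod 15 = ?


3^1 mod 15 = 3
3^2 mod 15 = 9
3^3 mod 15 = 12
3^4 mod 15 = 6


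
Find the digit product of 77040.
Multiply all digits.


7 × 7 × 0 × 4 × 0 = 0


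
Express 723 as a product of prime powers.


723 / 3 = 241
241 / 241 = 1
723 = 3 × 241


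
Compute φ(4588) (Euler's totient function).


4588 = 2^2 × 31 × 37
Prime factors: 2, 31, 37
φ(4588) = 4588 × (1-1/2) × (1-1/31) × (1-1/37)
= 4588 × 1/2 × 30/31 × 36/37 = 2160

φ(4588) = 2160


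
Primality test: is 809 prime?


Check divisors up to sqrt(809) = 28.4429
No divisors found.
809 is prime.

Yes, 809 is prime


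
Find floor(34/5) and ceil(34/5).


34/5 = 6.8000
floor = 6
ceil = 7

floor = 6, ceil = 7


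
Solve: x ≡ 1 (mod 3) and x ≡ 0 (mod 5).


M = 3*5 = 15
M1 = M/3 = 5, M2 = M/5 = 3
M1^(-1) mod 3 = 2, M2^(-1) mod 5 = 2
x = 1*5*2 + 0*3*2 = 10
10 mod 15 = 10
Check: 10 mod 3 = 1 ✓, 10 mod 5 = 0 ✓

x ≡ 10 (mod 15)


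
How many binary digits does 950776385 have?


950776385 in base 2 = 111000101010111011001001000001
Number of digits = 30

30 digits (base 2)


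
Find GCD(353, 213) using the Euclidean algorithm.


353 = 1 * 213 + 140
213 = 1 * 140 + 73
140 = 1 * 73 + 67
73 = 1 * 67 + 6
67 = 11 * 6 + 1
6 = 6 * 1 + 0
GCD = 1


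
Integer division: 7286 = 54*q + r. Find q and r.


7286 = 54 * 134 + 50
Check: 7236 + 50 = 7286

q = 134, r = 50


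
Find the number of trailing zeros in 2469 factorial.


floor(2469/5) = 493
floor(2469/25) = 98
floor(2469/125) = 19
floor(2469/625) = 3
Total = 613

613 trailing zeros


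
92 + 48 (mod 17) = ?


92 + 48 = 140
140 mod 17 = 4


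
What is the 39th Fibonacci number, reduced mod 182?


F(k) mod 182 for k=1..39:
1, 1, 2, 3, 5, 8, 13, 21, 34, 55, 89, 144, 51, 13, 64, 77, 141, 36, 177, 31, 26, 57, 83, 140, 41, 181, 40, 39, 79, 118, 15, 133, 148, 99, 65, 164, 47, 29, 76
F(39) mod 182 = 76


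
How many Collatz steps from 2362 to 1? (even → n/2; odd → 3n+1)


2362 → 1181 → 3544 → 1772 → 886 → 443 → 1330 → 665 → 1996 → 998 → 499 → 1498 → 749 → 2248 → 1124 → 562 → 281 → 844 → 422 → 211 → 634 → 317 → 952 → 476 → 238 → 119 → 358 → 179 → 538 → 269 → 808 → 404 → 202 → 101 → 304 → 152 → 76 → 38 → 19 → 58 → 29 → 88 → 44 → 22 → 11 → 34 → 17 → 52 → 26 → 13 → 40 → 20 → 10 → 5 → 16 → 8 → 4 → 2 → 1
Total steps = 58

58 steps


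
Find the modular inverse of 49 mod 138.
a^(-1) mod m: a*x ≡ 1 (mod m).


Use the extended Euclidean algorithm on (138, 49); each row r = 138*s + 49*t:
r=138, s=1, t=0
r=49, s=0, t=1
q=2: r=40, s=1, t=-2   [138*(1) + 49*(-2) = 40]
q=1: r=9, s=-1, t=3   [138*(-1) + 49*(3) = 9]
q=4: r=4, s=5, t=-14   [138*(5) + 49*(-14) = 4]
q=2: r=1, s=-11, t=31   [138*(-11) + 49*(31) = 1]
q=4: r=0, s=49, t=-138   [138*(49) + 49*(-138) = 0]
GCD = 1 with t = 31, so 49*(31) ≡ 1 (mod 138)
Inverse = 31 mod 138 = 31
Check: 49 * 31 = 1519 ≡ 1 (mod 138)

49^(-1) ≡ 31 (mod 138)


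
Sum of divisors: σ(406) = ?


Divisors of 406: 1, 2, 7, 14, 29, 58, 203, 406
Sum = 1 + 2 + 7 + 14 + 29 + 58 + 203 + 406 = 720

σ(406) = 720


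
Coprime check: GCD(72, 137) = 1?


Euclidean algorithm:
137 = 1 * 72 + 65
72 = 1 * 65 + 7
65 = 9 * 7 + 2
7 = 3 * 2 + 1
2 = 2 * 1 + 0
GCD(72, 137) = 1

Yes, coprime (GCD = 1)


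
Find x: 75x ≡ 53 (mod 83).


GCD(75, 83) = 1, unique solution
a^(-1) mod 83 = 31
x = 31 * 53 mod 83 = 66

x ≡ 66 (mod 83)


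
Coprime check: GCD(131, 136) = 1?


Euclidean algorithm:
136 = 1 * 131 + 5
131 = 26 * 5 + 1
5 = 5 * 1 + 0
GCD(131, 136) = 1

Yes, coprime (GCD = 1)


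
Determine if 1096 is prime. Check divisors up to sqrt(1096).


1096 / 2 = 548 (exact division)
1096 is NOT prime.

No, 1096 is not prime


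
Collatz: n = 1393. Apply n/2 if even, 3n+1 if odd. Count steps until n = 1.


1393 → 4180 → 2090 → 1045 → 3136 → 1568 → 784 → 392 → 196 → 98 → 49 → 148 → 74 → 37 → 112 → 56 → 28 → 14 → 7 → 22 → 11 → 34 → 17 → 52 → 26 → 13 → 40 → 20 → 10 → 5 → 16 → 8 → 4 → 2 → 1
Total steps = 34

34 steps


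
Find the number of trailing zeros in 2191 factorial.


floor(2191/5) = 438
floor(2191/25) = 87
floor(2191/125) = 17
floor(2191/625) = 3
Total = 545

545 trailing zeros


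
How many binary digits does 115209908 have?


115209908 in base 2 = 110110111011111011010110100
Number of digits = 27

27 digits (base 2)


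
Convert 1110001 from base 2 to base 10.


1110001 (base 2) = 113 (decimal)
113 (decimal) = 113 (base 10)


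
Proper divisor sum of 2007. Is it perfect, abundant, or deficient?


Proper divisors: 1, 3, 9, 223, 669
Sum = 1 + 3 + 9 + 223 + 669 = 905
905 < 2007 → deficient

s(2007) = 905 (deficient)


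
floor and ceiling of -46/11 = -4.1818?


-46/11 = -4.1818
floor = -5
ceil = -4

floor = -5, ceil = -4


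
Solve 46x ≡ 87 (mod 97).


GCD(46, 97) = 1, unique solution
a^(-1) mod 97 = 19
x = 19 * 87 mod 97 = 4

x ≡ 4 (mod 97)


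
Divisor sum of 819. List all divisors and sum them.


Divisors of 819: 1, 3, 7, 9, 13, 21, 39, 63, 91, 117, 273, 819
Sum = 1 + 3 + 7 + 9 + 13 + 21 + 39 + 63 + 91 + 117 + 273 + 819 = 1456

σ(819) = 1456


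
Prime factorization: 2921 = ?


2921 / 23 = 127
127 / 127 = 1
2921 = 23 × 127


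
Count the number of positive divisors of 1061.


1061 = 1061^1
d(1061) = (1+1) = 2

2 divisors


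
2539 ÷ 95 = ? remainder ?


2539 = 95 * 26 + 69
Check: 2470 + 69 = 2539

q = 26, r = 69


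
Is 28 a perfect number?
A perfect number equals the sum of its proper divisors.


Proper divisors of 28: 1, 2, 4, 7, 14
Sum = 1 + 2 + 4 + 7 + 14 = 28

Yes, 28 is perfect (28 = 28)


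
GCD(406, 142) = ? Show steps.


406 = 2 * 142 + 122
142 = 1 * 122 + 20
122 = 6 * 20 + 2
20 = 10 * 2 + 0
GCD = 2


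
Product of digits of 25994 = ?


2 × 5 × 9 × 9 × 4 = 3240


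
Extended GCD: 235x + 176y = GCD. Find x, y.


Tabular extended Euclidean (each row: r = 235*s + 176*t):
r=235, s=1, t=0
r=176, s=0, t=1
q=1: r=59, s=1, t=-1   [235*(1) + 176*(-1) = 59]
q=2: r=58, s=-2, t=3   [235*(-2) + 176*(3) = 58]
q=1: r=1, s=3, t=-4   [235*(3) + 176*(-4) = 1]
q=58: r=0, s=-176, t=235   [235*(-176) + 176*(235) = 0]
GCD = 1; from the row with r=1: x=3, y=-4
Check: 235*(3) + 176*(-4) = 705 - 704 = 1

GCD = 1, x = 3, y = -4


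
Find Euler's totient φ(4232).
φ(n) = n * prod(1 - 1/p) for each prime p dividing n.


4232 = 2^3 × 23^2
Prime factors: 2, 23
φ(4232) = 4232 × (1-1/2) × (1-1/23)
= 4232 × 1/2 × 22/23 = 2024

φ(4232) = 2024


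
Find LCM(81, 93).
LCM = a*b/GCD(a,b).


GCD(81, 93) = 3
LCM = 81*93/3 = 7533/3 = 2511

LCM = 2511


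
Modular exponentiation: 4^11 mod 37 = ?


4^1 mod 37 = 4
4^2 mod 37 = 16
4^3 mod 37 = 27
4^4 mod 37 = 34
4^5 mod 37 = 25
4^6 mod 37 = 26
4^7 mod 37 = 30
4^8 mod 37 = 9
4^9 mod 37 = 36
4^10 mod 37 = 33
4^11 mod 37 = 21


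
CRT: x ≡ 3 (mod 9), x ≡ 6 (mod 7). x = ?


M = 9*7 = 63
M1 = M/9 = 7, M2 = M/7 = 9
M1^(-1) mod 9 = 4, M2^(-1) mod 7 = 4
x = 3*7*4 + 6*9*4 = 300
300 mod 63 = 48
Check: 48 mod 9 = 3 ✓, 48 mod 7 = 6 ✓

x ≡ 48 (mod 63)


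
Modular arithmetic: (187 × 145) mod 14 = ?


187 × 145 = 27115
27115 mod 14 = 11


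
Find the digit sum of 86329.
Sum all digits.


8 + 6 + 3 + 2 + 9 = 28


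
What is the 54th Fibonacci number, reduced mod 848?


F(k) mod 848 for k=1..54:
1, 1, 2, 3, 5, 8, 13, 21, 34, 55, 89, 144, 233, 377, 610, 139, 749, 40, 789, 829, 770, 751, 673, 576, 401, 129, 530, 659, 341, 152, 493, 645, 290, 87, 377, 464, 841, 457, 450, 59, 509, 568, 229, 797, 178, 127, 305, 432, 737, 321, 210, 531, 741, 424
F(54) mod 848 = 424


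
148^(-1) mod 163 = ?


Use the extended Euclidean algorithm on (163, 148); each row r = 163*s + 148*t:
r=163, s=1, t=0
r=148, s=0, t=1
q=1: r=15, s=1, t=-1   [163*(1) + 148*(-1) = 15]
q=9: r=13, s=-9, t=10   [163*(-9) + 148*(10) = 13]
q=1: r=2, s=10, t=-11   [163*(10) + 148*(-11) = 2]
q=6: r=1, s=-69, t=76   [163*(-69) + 148*(76) = 1]
q=2: r=0, s=148, t=-163   [163*(148) + 148*(-163) = 0]
GCD = 1 with t = 76, so 148*(76) ≡ 1 (mod 163)
Inverse = 76 mod 163 = 76
Check: 148 * 76 = 11248 ≡ 1 (mod 163)

148^(-1) ≡ 76 (mod 163)


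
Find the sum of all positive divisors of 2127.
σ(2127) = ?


Divisors of 2127: 1, 3, 709, 2127
Sum = 1 + 3 + 709 + 2127 = 2840

σ(2127) = 2840


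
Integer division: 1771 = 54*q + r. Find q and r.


1771 = 54 * 32 + 43
Check: 1728 + 43 = 1771

q = 32, r = 43


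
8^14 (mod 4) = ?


8^1 mod 4 = 0
8^2 mod 4 = 0
8^3 mod 4 = 0
8^4 mod 4 = 0
8^5 mod 4 = 0
8^6 mod 4 = 0
8^7 mod 4 = 0
8^8 mod 4 = 0
8^9 mod 4 = 0
8^10 mod 4 = 0
8^11 mod 4 = 0
8^12 mod 4 = 0
8^13 mod 4 = 0
8^14 mod 4 = 0


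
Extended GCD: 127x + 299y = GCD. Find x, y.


Tabular extended Euclidean (each row: r = 127*s + 299*t):
r=127, s=1, t=0
r=299, s=0, t=1
q=0: r=127, s=1, t=0   [127*(1) + 299*(0) = 127]
q=2: r=45, s=-2, t=1   [127*(-2) + 299*(1) = 45]
q=2: r=37, s=5, t=-2   [127*(5) + 299*(-2) = 37]
q=1: r=8, s=-7, t=3   [127*(-7) + 299*(3) = 8]
q=4: r=5, s=33, t=-14   [127*(33) + 299*(-14) = 5]
q=1: r=3, s=-40, t=17   [127*(-40) + 299*(17) = 3]
q=1: r=2, s=73, t=-31   [127*(73) + 299*(-31) = 2]
q=1: r=1, s=-113, t=48   [127*(-113) + 299*(48) = 1]
q=2: r=0, s=299, t=-127   [127*(299) + 299*(-127) = 0]
GCD = 1; from the row with r=1: x=-113, y=48
Check: 127*(-113) + 299*(48) = -14351 + 14352 = 1

GCD = 1, x = -113, y = 48


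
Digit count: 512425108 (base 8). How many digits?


512425108 in base 8 = 3642576224
Number of digits = 10

10 digits (base 8)


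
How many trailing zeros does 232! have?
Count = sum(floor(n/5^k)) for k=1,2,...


floor(232/5) = 46
floor(232/25) = 9
floor(232/125) = 1
Total = 56

56 trailing zeros


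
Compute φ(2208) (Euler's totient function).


2208 = 2^5 × 3 × 23
Prime factors: 2, 3, 23
φ(2208) = 2208 × (1-1/2) × (1-1/3) × (1-1/23)
= 2208 × 1/2 × 2/3 × 22/23 = 704

φ(2208) = 704


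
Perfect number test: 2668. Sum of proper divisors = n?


Proper divisors of 2668: 1, 2, 4, 23, 29, 46, 58, 92, 116, 667, 1334
Sum = 1 + 2 + 4 + 23 + 29 + 46 + 58 + 92 + 116 + 667 + 1334 = 2372

No, 2668 is not perfect (2372 ≠ 2668)


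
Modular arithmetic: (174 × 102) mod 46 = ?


174 × 102 = 17748
17748 mod 46 = 38


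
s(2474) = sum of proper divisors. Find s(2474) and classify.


Proper divisors: 1, 2, 1237
Sum = 1 + 2 + 1237 = 1240
1240 < 2474 → deficient

s(2474) = 1240 (deficient)


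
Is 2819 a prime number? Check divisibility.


Check divisors up to sqrt(2819) = 53.0943
No divisors found.
2819 is prime.

Yes, 2819 is prime


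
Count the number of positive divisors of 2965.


2965 = 5^1 × 593^1
d(2965) = (1+1) × (1+1) = 4

4 divisors


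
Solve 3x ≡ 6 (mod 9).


GCD(3, 9) = 3 divides 6
Divide: 1x ≡ 2 (mod 3)
x ≡ 2 (mod 3)


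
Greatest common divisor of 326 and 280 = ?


326 = 1 * 280 + 46
280 = 6 * 46 + 4
46 = 11 * 4 + 2
4 = 2 * 2 + 0
GCD = 2


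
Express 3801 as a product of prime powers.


3801 / 3 = 1267
1267 / 7 = 181
181 / 181 = 1
3801 = 3 × 7 × 181


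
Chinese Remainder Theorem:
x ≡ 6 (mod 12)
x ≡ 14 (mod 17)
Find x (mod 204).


M = 12*17 = 204
M1 = M/12 = 17, M2 = M/17 = 12
M1^(-1) mod 12 = 5, M2^(-1) mod 17 = 10
x = 6*17*5 + 14*12*10 = 2190
2190 mod 204 = 150
Check: 150 mod 12 = 6 ✓, 150 mod 17 = 14 ✓

x ≡ 150 (mod 204)


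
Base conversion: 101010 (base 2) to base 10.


101010 (base 2) = 42 (decimal)
42 (decimal) = 42 (base 10)


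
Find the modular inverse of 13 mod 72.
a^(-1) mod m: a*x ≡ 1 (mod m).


Use the extended Euclidean algorithm on (72, 13); each row r = 72*s + 13*t:
r=72, s=1, t=0
r=13, s=0, t=1
q=5: r=7, s=1, t=-5   [72*(1) + 13*(-5) = 7]
q=1: r=6, s=-1, t=6   [72*(-1) + 13*(6) = 6]
q=1: r=1, s=2, t=-11   [72*(2) + 13*(-11) = 1]
q=6: r=0, s=-13, t=72   [72*(-13) + 13*(72) = 0]
GCD = 1 with t = -11, so 13*(-11) ≡ 1 (mod 72)
Inverse = -11 mod 72 = 61
Check: 13 * 61 = 793 ≡ 1 (mod 72)

13^(-1) ≡ 61 (mod 72)


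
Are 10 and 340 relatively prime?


Euclidean algorithm:
340 = 34 * 10 + 0
GCD(10, 340) = 10

No, not coprime (GCD = 10)


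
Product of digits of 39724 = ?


3 × 9 × 7 × 2 × 4 = 1512


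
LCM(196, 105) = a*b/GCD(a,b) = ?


GCD(196, 105) = 7
LCM = 196*105/7 = 20580/7 = 2940

LCM = 2940


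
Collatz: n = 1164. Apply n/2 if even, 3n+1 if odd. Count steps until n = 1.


1164 → 582 → 291 → 874 → 437 → 1312 → 656 → 328 → 164 → 82 → 41 → 124 → 62 → 31 → 94 → 47 → 142 → 71 → 214 → 107 → 322 → 161 → 484 → 242 → 121 → 364 → 182 → 91 → 274 → 137 → 412 → 206 → 103 → 310 → 155 → 466 → 233 → 700 → 350 → 175 → 526 → 263 → 790 → 395 → 1186 → 593 → 1780 → 890 → 445 → 1336 → 668 → 334 → 167 → 502 → 251 → 754 → 377 → 1132 → 566 → 283 → 850 → 425 → 1276 → 638 → 319 → 958 → 479 → 1438 → 719 → 2158 → 1079 → 3238 → 1619 → 4858 → 2429 → 7288 → 3644 → 1822 → 911 → 2734 → 1367 → 4102 → 2051 → 6154 → 3077 → 9232 → 4616 → 2308 → 1154 → 577 → 1732 → 866 → 433 → 1300 → 650 → 325 → 976 → 488 → 244 → 122 → 61 → 184 → 92 → 46 → 23 → 70 → 35 → 106 → 53 → 160 → 80 → 40 → 20 → 10 → 5 → 16 → 8 → 4 → 2 → 1
Total steps = 119

119 steps


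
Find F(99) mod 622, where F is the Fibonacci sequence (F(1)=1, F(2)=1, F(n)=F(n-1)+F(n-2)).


F(k) mod 622 for k=1..99:
1, 1, 2, 3, 5, 8, 13, 21, 34, 55, 89, 144, 233, 377, 610, 365, 353, 96, 449, 545, 372, 295, 45, 340, 385, 103, 488, 591, 457, 426, 261, 65, 326, 391, 95, 486, 581, 445, 404, 227, 9, 236, 245, 481, 104, 585, 67, 30, 97, 127, 224, 351, 575, 304, 257, 561, 196, 135, 331, 466, 175, 19, 194, 213, 407, 620, 405, 403, 186, 589, 153, 120, 273, 393, 44, 437, 481, 296, 155, 451, 606, 435, 419, 232, 29, 261, 290, 551, 219, 148, 367, 515, 260, 153, 413, 566, 357, 301, 36
F(99) mod 622 = 36


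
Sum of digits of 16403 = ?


1 + 6 + 4 + 0 + 3 = 14


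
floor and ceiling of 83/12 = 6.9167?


83/12 = 6.9167
floor = 6
ceil = 7

floor = 6, ceil = 7


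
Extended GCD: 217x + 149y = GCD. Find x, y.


Tabular extended Euclidean (each row: r = 217*s + 149*t):
r=217, s=1, t=0
r=149, s=0, t=1
q=1: r=68, s=1, t=-1   [217*(1) + 149*(-1) = 68]
q=2: r=13, s=-2, t=3   [217*(-2) + 149*(3) = 13]
q=5: r=3, s=11, t=-16   [217*(11) + 149*(-16) = 3]
q=4: r=1, s=-46, t=67   [217*(-46) + 149*(67) = 1]
q=3: r=0, s=149, t=-217   [217*(149) + 149*(-217) = 0]
GCD = 1; from the row with r=1: x=-46, y=67
Check: 217*(-46) + 149*(67) = -9982 + 9983 = 1

GCD = 1, x = -46, y = 67


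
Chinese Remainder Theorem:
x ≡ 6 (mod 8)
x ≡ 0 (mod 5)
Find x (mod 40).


M = 8*5 = 40
M1 = M/8 = 5, M2 = M/5 = 8
M1^(-1) mod 8 = 5, M2^(-1) mod 5 = 2
x = 6*5*5 + 0*8*2 = 150
150 mod 40 = 30
Check: 30 mod 8 = 6 ✓, 30 mod 5 = 0 ✓

x ≡ 30 (mod 40)


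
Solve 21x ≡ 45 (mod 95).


GCD(21, 95) = 1, unique solution
a^(-1) mod 95 = 86
x = 86 * 45 mod 95 = 70

x ≡ 70 (mod 95)


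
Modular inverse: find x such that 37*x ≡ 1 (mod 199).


Use the extended Euclidean algorithm on (199, 37); each row r = 199*s + 37*t:
r=199, s=1, t=0
r=37, s=0, t=1
q=5: r=14, s=1, t=-5   [199*(1) + 37*(-5) = 14]
q=2: r=9, s=-2, t=11   [199*(-2) + 37*(11) = 9]
q=1: r=5, s=3, t=-16   [199*(3) + 37*(-16) = 5]
q=1: r=4, s=-5, t=27   [199*(-5) + 37*(27) = 4]
q=1: r=1, s=8, t=-43   [199*(8) + 37*(-43) = 1]
q=4: r=0, s=-37, t=199   [199*(-37) + 37*(199) = 0]
GCD = 1 with t = -43, so 37*(-43) ≡ 1 (mod 199)
Inverse = -43 mod 199 = 156
Check: 37 * 156 = 5772 ≡ 1 (mod 199)

37^(-1) ≡ 156 (mod 199)


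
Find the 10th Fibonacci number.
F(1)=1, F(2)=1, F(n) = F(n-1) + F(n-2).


Sequence: 1, 1, 2, 3, 5, 8, 13, 21, 34, 55
F(10) = 55


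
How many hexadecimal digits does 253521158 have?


253521158 in base 16 = F1C6D06
Number of digits = 7

7 digits (base 16)


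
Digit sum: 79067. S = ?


7 + 9 + 0 + 6 + 7 = 29


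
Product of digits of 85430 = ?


8 × 5 × 4 × 3 × 0 = 0


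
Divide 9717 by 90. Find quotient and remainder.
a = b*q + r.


9717 = 90 * 107 + 87
Check: 9630 + 87 = 9717

q = 107, r = 87


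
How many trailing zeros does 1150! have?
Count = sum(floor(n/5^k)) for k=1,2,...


floor(1150/5) = 230
floor(1150/25) = 46
floor(1150/125) = 9
floor(1150/625) = 1
Total = 286

286 trailing zeros


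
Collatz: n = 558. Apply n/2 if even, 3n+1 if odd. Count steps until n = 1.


558 → 279 → 838 → 419 → 1258 → 629 → 1888 → 944 → 472 → 236 → 118 → 59 → 178 → 89 → 268 → 134 → 67 → 202 → 101 → 304 → 152 → 76 → 38 → 19 → 58 → 29 → 88 → 44 → 22 → 11 → 34 → 17 → 52 → 26 → 13 → 40 → 20 → 10 → 5 → 16 → 8 → 4 → 2 → 1
Total steps = 43

43 steps


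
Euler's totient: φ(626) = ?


626 = 2 × 313
Prime factors: 2, 313
φ(626) = 626 × (1-1/2) × (1-1/313)
= 626 × 1/2 × 312/313 = 312

φ(626) = 312


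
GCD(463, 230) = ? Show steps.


463 = 2 * 230 + 3
230 = 76 * 3 + 2
3 = 1 * 2 + 1
2 = 2 * 1 + 0
GCD = 1


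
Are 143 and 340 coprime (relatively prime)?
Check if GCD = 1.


Euclidean algorithm:
340 = 2 * 143 + 54
143 = 2 * 54 + 35
54 = 1 * 35 + 19
35 = 1 * 19 + 16
19 = 1 * 16 + 3
16 = 5 * 3 + 1
3 = 3 * 1 + 0
GCD(143, 340) = 1

Yes, coprime (GCD = 1)


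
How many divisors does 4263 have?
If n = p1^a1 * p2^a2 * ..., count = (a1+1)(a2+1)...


4263 = 3^1 × 7^2 × 29^1
d(4263) = (1+1) × (2+1) × (1+1) = 12

12 divisors


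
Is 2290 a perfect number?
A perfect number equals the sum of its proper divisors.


Proper divisors of 2290: 1, 2, 5, 10, 229, 458, 1145
Sum = 1 + 2 + 5 + 10 + 229 + 458 + 1145 = 1850

No, 2290 is not perfect (1850 ≠ 2290)


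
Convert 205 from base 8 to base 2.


205 (base 8) = 133 (decimal)
133 (decimal) = 10000101 (base 2)


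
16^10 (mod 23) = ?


16^1 mod 23 = 16
16^2 mod 23 = 3
16^3 mod 23 = 2
16^4 mod 23 = 9
16^5 mod 23 = 6
16^6 mod 23 = 4
16^7 mod 23 = 18
16^8 mod 23 = 12
16^9 mod 23 = 8
16^10 mod 23 = 13


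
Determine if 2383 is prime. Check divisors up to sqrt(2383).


Check divisors up to sqrt(2383) = 48.8160
No divisors found.
2383 is prime.

Yes, 2383 is prime


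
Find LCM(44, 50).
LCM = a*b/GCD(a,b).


GCD(44, 50) = 2
LCM = 44*50/2 = 2200/2 = 1100

LCM = 1100


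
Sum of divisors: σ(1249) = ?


Divisors of 1249: 1, 1249
Sum = 1 + 1249 = 1250

σ(1249) = 1250


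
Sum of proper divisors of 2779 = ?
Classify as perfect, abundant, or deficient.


Proper divisors: 1, 7, 397
Sum = 1 + 7 + 397 = 405
405 < 2779 → deficient

s(2779) = 405 (deficient)


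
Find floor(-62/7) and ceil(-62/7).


-62/7 = -8.8571
floor = -9
ceil = -8

floor = -9, ceil = -8


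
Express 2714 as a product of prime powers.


2714 / 2 = 1357
1357 / 23 = 59
59 / 59 = 1
2714 = 2 × 23 × 59


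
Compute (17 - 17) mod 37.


17 - 17 = 0
0 mod 37 = 0


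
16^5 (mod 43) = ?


16^1 mod 43 = 16
16^2 mod 43 = 41
16^3 mod 43 = 11
16^4 mod 43 = 4
16^5 mod 43 = 21


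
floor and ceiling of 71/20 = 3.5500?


71/20 = 3.5500
floor = 3
ceil = 4

floor = 3, ceil = 4


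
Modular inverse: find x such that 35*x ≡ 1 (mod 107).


Use the extended Euclidean algorithm on (107, 35); each row r = 107*s + 35*t:
r=107, s=1, t=0
r=35, s=0, t=1
q=3: r=2, s=1, t=-3   [107*(1) + 35*(-3) = 2]
q=17: r=1, s=-17, t=52   [107*(-17) + 35*(52) = 1]
q=2: r=0, s=35, t=-107   [107*(35) + 35*(-107) = 0]
GCD = 1 with t = 52, so 35*(52) ≡ 1 (mod 107)
Inverse = 52 mod 107 = 52
Check: 35 * 52 = 1820 ≡ 1 (mod 107)

35^(-1) ≡ 52 (mod 107)


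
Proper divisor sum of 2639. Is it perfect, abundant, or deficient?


Proper divisors: 1, 7, 13, 29, 91, 203, 377
Sum = 1 + 7 + 13 + 29 + 91 + 203 + 377 = 721
721 < 2639 → deficient

s(2639) = 721 (deficient)


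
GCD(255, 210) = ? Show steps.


255 = 1 * 210 + 45
210 = 4 * 45 + 30
45 = 1 * 30 + 15
30 = 2 * 15 + 0
GCD = 15


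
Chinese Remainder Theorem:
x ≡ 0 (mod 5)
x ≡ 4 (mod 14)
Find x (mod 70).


M = 5*14 = 70
M1 = M/5 = 14, M2 = M/14 = 5
M1^(-1) mod 5 = 4, M2^(-1) mod 14 = 3
x = 0*14*4 + 4*5*3 = 60
60 mod 70 = 60
Check: 60 mod 5 = 0 ✓, 60 mod 14 = 4 ✓

x ≡ 60 (mod 70)


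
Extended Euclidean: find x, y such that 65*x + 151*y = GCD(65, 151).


Tabular extended Euclidean (each row: r = 65*s + 151*t):
r=65, s=1, t=0
r=151, s=0, t=1
q=0: r=65, s=1, t=0   [65*(1) + 151*(0) = 65]
q=2: r=21, s=-2, t=1   [65*(-2) + 151*(1) = 21]
q=3: r=2, s=7, t=-3   [65*(7) + 151*(-3) = 2]
q=10: r=1, s=-72, t=31   [65*(-72) + 151*(31) = 1]
q=2: r=0, s=151, t=-65   [65*(151) + 151*(-65) = 0]
GCD = 1; from the row with r=1: x=-72, y=31
Check: 65*(-72) + 151*(31) = -4680 + 4681 = 1

GCD = 1, x = -72, y = 31


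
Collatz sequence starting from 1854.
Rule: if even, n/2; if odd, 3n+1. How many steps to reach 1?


1854 → 927 → 2782 → 1391 → 4174 → 2087 → 6262 → 3131 → 9394 → 4697 → 14092 → 7046 → 3523 → 10570 → 5285 → 15856 → 7928 → 3964 → 1982 → 991 → 2974 → 1487 → 4462 → 2231 → 6694 → 3347 → 10042 → 5021 → 15064 → 7532 → 3766 → 1883 → 5650 → 2825 → 8476 → 4238 → 2119 → 6358 → 3179 → 9538 → 4769 → 14308 → 7154 → 3577 → 10732 → 5366 → 2683 → 8050 → 4025 → 12076 → 6038 → 3019 → 9058 → 4529 → 13588 → 6794 → 3397 → 10192 → 5096 → 2548 → 1274 → 637 → 1912 → 956 → 478 → 239 → 718 → 359 → 1078 → 539 → 1618 → 809 → 2428 → 1214 → 607 → 1822 → 911 → 2734 → 1367 → 4102 → 2051 → 6154 → 3077 → 9232 → 4616 → 2308 → 1154 → 577 → 1732 → 866 → 433 → 1300 → 650 → 325 → 976 → 488 → 244 → 122 → 61 → 184 → 92 → 46 → 23 → 70 → 35 → 106 → 53 → 160 → 80 → 40 → 20 → 10 → 5 → 16 → 8 → 4 → 2 → 1
Total steps = 117

117 steps


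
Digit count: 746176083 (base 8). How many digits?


746176083 in base 8 = 5436337123
Number of digits = 10

10 digits (base 8)


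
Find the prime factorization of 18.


18 / 2 = 9
9 / 3 = 3
3 / 3 = 1
18 = 2 × 3^2


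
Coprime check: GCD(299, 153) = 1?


Euclidean algorithm:
299 = 1 * 153 + 146
153 = 1 * 146 + 7
146 = 20 * 7 + 6
7 = 1 * 6 + 1
6 = 6 * 1 + 0
GCD(299, 153) = 1

Yes, coprime (GCD = 1)


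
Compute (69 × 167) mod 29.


69 × 167 = 11523
11523 mod 29 = 10


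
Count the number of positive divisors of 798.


798 = 2^1 × 3^1 × 7^1 × 19^1
d(798) = (1+1) × (1+1) × (1+1) × (1+1) = 16

16 divisors


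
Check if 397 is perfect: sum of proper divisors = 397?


Proper divisors of 397: 1
Sum = 1 = 1

No, 397 is not perfect (1 ≠ 397)


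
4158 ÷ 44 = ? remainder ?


4158 = 44 * 94 + 22
Check: 4136 + 22 = 4158

q = 94, r = 22


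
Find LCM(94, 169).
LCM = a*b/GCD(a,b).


GCD(94, 169) = 1
LCM = 94*169/1 = 15886/1 = 15886

LCM = 15886


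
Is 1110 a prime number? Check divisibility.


1110 / 2 = 555 (exact division)
1110 is NOT prime.

No, 1110 is not prime


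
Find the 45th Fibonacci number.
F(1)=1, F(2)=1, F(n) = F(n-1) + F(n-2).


Sequence: 1, 1, 2, 3, 5, 8, 13, 21, 34, 55, 89, 144, 233, 377, 610, 987, 1597, 2584, 4181, 6765, 10946, 17711, 28657, 46368, 75025, 121393, 196418, 317811, 514229, 832040, 1346269, 2178309, 3524578, 5702887, 9227465, 14930352, 24157817, 39088169, 63245986, 102334155, 165580141, 267914296, 433494437, 701408733, 1134903170
F(45) = 1134903170
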